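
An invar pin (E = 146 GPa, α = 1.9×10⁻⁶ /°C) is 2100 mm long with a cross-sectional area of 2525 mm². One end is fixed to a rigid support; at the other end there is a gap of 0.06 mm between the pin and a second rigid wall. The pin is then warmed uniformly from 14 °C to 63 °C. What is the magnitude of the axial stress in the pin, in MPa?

Free thermal elongation = αΔT L = 1.9×10⁻⁶ × 49 × 2100 = 0.1955 mm.
After closing the 0.06 mm clearance, 0.1955 − 0.06 = 0.1355 mm of expansion remains to be suppressed by the wall.
That suppressed elongation corresponds to σ = E·Δ/L = 146×10³ × 0.1355/2100 = 9.421 MPa.

σ ≈ 9.42 MPa (compressive)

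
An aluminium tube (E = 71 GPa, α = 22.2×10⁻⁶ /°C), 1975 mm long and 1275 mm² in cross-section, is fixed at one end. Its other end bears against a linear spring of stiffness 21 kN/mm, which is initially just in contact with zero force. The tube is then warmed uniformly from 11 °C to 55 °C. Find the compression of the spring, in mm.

The unrestrained thermal change is αΔT L = 22.2×10⁻⁶ × 44 × 1975 = 1.929 mm.
With a force P in the spring, the elastic change of the tube is PL/(AE) and that of the spring is P/k; compatibility requires their sum to equal δ_free.
So P = δ_free / [L/(AE) + 1/k] = 1.929 / [ 1975/(1275×71×10³) + 1/(21×10³) ].
P = 1.929 / 6.944×10⁻⁵ = 27780 N.
Spring compression = P/k = 27780/(21×10³) = 1.323 mm.

δ ≈ 1.32 mm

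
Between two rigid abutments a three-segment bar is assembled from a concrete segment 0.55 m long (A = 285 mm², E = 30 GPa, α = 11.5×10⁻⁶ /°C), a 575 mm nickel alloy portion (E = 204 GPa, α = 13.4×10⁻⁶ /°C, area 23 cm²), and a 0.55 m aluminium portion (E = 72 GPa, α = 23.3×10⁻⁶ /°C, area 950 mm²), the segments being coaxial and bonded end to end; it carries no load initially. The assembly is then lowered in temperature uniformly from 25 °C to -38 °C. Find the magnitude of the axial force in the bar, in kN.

With the walls removed the bar would change length by δ_free = Σ αᵢΔT Lᵢ = 11.5×10⁻⁶×63×550 + 13.4×10⁻⁶×63×575 + 23.3×10⁻⁶×63×550 = 1.691 mm.
Since the ends are fixed, an axial force P builds up, equal in every segment, with P · Σ Lᵢ/(AᵢEᵢ) = δ_free.
The series flexibility is Σ Lᵢ/(AᵢEᵢ) = 550/(285×30×10³) + 575/(2300×204×10³) + 550/(950×72×10³) = 7.359×10⁻⁵ mm/N.
P = 1.691 / 7.359×10⁻⁵ = 22980 N = 22.98 kN, tensile.

P ≈ 23 kN (tensile)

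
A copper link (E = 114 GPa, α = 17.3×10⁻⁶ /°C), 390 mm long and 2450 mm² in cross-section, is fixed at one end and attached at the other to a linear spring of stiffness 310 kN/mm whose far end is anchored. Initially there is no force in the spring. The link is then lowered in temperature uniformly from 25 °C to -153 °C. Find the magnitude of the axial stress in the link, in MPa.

Free thermal contraction: δ_free = αΔT L = 17.3×10⁻⁶ × 178 × 390 = 1.201 mm.
Let P be the tensile force in the spring. The link extends elastically by PL/(AE) and the spring stretches by P/k; together these equal δ_free.
So P = δ_free / [L/(AE) + 1/k] = 1.201 / [ 390/(2450×114×10³) + 1/(310×10³) ].
P = 1.201 / 4.622×10⁻⁶ = 259800 N.
σ = P/A = 259800/2450 = 106.1 MPa.

σ ≈ 106 MPa (tensile)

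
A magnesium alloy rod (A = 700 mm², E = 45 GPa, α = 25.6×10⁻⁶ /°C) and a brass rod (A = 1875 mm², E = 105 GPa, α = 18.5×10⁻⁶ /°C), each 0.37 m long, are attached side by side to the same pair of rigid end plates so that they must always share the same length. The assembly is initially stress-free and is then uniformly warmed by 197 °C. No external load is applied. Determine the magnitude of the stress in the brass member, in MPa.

σ ≈ 20.3 MPa (tensile)

The magnesium alloy has the larger α, so on heating it would change length more than the brass if both were free. The rigid plates force a common final length, so the magnesium alloy is put into compression and the brass into tension, with equal and opposite forces P (no external load).
Equating the net (thermal + elastic) strains gives |α₁ − α₂|·ΔT = P·[1/(A₁E₁) + 1/(A₂E₂)].
|α₁ − α₂|·ΔT = 7.1×10⁻⁶ × 197 = 0.001399.
1/(A₁E₁) + 1/(A₂E₂) = 1/(700×45×10³) + 1/(1875×105×10³) = 3.683×10⁻⁸ N⁻¹.
So P = 0.001399 / 3.683×10⁻⁸ = 37.98 kN.
σ_{brass} = P/A₂ = 37980/1875 = 20.26 MPa, tensile.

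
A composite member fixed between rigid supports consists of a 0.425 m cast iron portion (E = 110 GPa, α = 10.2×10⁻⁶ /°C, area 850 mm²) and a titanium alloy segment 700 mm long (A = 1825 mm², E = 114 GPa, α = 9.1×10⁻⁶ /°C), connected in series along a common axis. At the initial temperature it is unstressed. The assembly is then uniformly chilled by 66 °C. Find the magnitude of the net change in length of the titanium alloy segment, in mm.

|ΔL| ≈ 0.12 mm

Free thermal contraction of the whole bar: Σ αᵢΔT Lᵢ = 10.2×10⁻⁶×66×425 + 9.1×10⁻⁶×66×700 = 0.7065 mm.
Since the ends are fixed, an axial force P builds up, equal in every segment, with P · Σ Lᵢ/(AᵢEᵢ) = δ_free.
Σ Lᵢ/(AᵢEᵢ) = 425/(850×110×10³) + 700/(1825×114×10³) = 7.91×10⁻⁶ mm/N.
Hence P = δ_free / Σ(L/AE) = 0.7065/7.91×10⁻⁶ = 89.32 kN (tensile).
For the titanium alloy segment, free thermal change = 9.1×10⁻⁶×66×700 = 0.4204 mm and elastic change from P = 89320×700/(1825×114×10³) = 0.3005 mm; these oppose, so the net change is 0.12 mm (segment shortens).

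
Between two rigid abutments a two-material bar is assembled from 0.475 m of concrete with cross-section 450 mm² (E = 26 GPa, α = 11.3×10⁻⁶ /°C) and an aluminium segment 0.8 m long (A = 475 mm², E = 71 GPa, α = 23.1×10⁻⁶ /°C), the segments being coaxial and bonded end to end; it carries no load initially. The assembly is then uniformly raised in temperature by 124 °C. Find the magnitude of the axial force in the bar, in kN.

If the supports were absent, the total length change would be Σ αᵢΔT Lᵢ = 11.3×10⁻⁶×124×475 + 23.1×10⁻⁶×124×800 = 2.957 mm.
The walls prevent any net length change, so an axial force P (same in every segment) develops. Compatibility: P · Σ Lᵢ/(AᵢEᵢ) = δ_free.
The series flexibility is Σ Lᵢ/(AᵢEᵢ) = 475/(450×26×10³) + 800/(475×71×10³) = 6.432×10⁻⁵ mm/N.
So P = 2.957 / 6.432×10⁻⁵ = 45.97 kN, compressive.

P ≈ 46 kN (compressive)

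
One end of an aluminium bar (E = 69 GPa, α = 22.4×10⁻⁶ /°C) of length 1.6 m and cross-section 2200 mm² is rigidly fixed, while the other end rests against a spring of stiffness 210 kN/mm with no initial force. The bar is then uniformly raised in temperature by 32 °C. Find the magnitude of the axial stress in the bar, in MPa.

σ ≈ 34.1 MPa (compressive)

Free thermal expansion: δ_free = αΔT L = 22.4×10⁻⁶ × 32 × 1600 = 1.147 mm.
With a force P in the spring, the elastic change of the bar is PL/(AE) and that of the spring is P/k; compatibility requires their sum to equal δ_free.
P [ L/(AE) + 1/k ] = δ_free → P [ 1600/(2200×69×10³) + 1/(210×10³) ] = 1.147.
P = 1.147 / 1.53×10⁻⁵ = 74950 N.
σ = P/A = 74950/2200 = 34.07 MPa.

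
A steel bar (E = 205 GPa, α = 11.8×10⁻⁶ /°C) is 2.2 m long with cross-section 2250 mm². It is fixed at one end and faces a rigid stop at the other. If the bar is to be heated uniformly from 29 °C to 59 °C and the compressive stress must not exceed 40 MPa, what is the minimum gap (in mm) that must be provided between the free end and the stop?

With no wall the bar would lengthen by αΔT L = 11.8×10⁻⁶ × 30 × 2200 = 0.7788 mm.
A stress of 40 MPa corresponds to the wall pushing the bar back by σL/E = 40×2200/(205×10³) = 0.4293 mm.
The gap must absorb the remainder: g_min = 0.7788 − 0.4293 = 0.3495 mm.

g ≈ 0.35 mm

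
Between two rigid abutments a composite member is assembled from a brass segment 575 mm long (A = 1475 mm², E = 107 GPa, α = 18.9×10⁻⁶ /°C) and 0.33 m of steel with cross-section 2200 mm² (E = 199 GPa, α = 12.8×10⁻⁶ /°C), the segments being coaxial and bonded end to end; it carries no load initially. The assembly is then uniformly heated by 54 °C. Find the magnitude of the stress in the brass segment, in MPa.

σ ≈ 126 MPa (compressive)

If the supports were absent, the total length change would be Σ αᵢΔT Lᵢ = 18.9×10⁻⁶×54×575 + 12.8×10⁻⁶×54×330 = 0.8149 mm.
Since the ends are fixed, an axial force P builds up, equal in every segment, with P · Σ Lᵢ/(AᵢEᵢ) = δ_free.
The series flexibility is Σ Lᵢ/(AᵢEᵢ) = 575/(1475×107×10³) + 330/(2200×199×10³) = 4.397×10⁻⁶ mm/N.
Hence P = δ_free / Σ(L/AE) = 0.8149/4.397×10⁻⁶ = 185.3 kN (compressive).
σ_{brass} = P / A = 185300 / 1475 = 125.7 MPa.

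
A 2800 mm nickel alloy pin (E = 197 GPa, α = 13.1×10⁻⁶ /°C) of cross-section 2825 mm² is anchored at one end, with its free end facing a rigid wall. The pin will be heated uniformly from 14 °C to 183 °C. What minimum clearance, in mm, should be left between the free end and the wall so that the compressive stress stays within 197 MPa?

With no wall the pin would lengthen by αΔT L = 13.1×10⁻⁶ × 169 × 2800 = 6.199 mm.
A stress of 197 MPa corresponds to the wall pushing the pin back by σL/E = 197×2800/(197×10³) = 2.8 mm.
So the gap has to take up the difference, g_min = δ_free − σL/E = 6.199 − 2.8 = 3.399 mm.

g ≈ 3.4 mm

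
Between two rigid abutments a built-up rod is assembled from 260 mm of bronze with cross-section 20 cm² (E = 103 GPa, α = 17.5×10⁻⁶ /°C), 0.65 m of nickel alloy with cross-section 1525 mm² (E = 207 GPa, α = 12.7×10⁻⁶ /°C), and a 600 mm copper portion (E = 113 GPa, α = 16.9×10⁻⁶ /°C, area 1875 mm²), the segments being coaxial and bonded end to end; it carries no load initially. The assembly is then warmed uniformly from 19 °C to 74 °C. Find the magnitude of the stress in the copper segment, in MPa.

If the supports were absent, the total length change would be Σ αᵢΔT Lᵢ = 17.5×10⁻⁶×55×260 + 12.7×10⁻⁶×55×650 + 16.9×10⁻⁶×55×600 = 1.262 mm.
The walls prevent any net length change, so an axial force P (same in every segment) develops. Compatibility: P · Σ Lᵢ/(AᵢEᵢ) = δ_free.
Σ Lᵢ/(AᵢEᵢ) = 260/(2000×103×10³) + 650/(1525×207×10³) + 600/(1875×113×10³) = 6.153×10⁻⁶ mm/N.
So P = 1.262 / 6.153×10⁻⁶ = 205.1 kN, compressive.
σ_{copper} = P / A = 205100 / 1875 = 109.4 MPa.

σ ≈ 109 MPa (compressive)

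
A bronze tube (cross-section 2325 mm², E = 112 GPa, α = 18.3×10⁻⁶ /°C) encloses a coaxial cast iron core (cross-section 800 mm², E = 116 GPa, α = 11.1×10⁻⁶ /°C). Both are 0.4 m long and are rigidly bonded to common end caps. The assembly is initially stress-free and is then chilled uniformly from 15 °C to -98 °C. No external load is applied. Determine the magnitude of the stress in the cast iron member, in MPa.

Equilibrium of a rigid end plate with no external load gives equal and opposite internal forces ±P in the two members. Since α_{bronze} > α_{cast iron}, cooling drives the bronze into tension and the cast iron into compression.
Setting the final lengths equal and cancelling L: (α₁ − α₂)ΔT = P/(A₁E₁) + P/(A₂E₂).
|α₁ − α₂|·ΔT = 7.2×10⁻⁶ × 113 = 0.0008136.
1/(A₁E₁) + 1/(A₂E₂) = 1/(2325×112×10³) + 1/(800×116×10³) = 1.462×10⁻⁸ N⁻¹.
So P = 0.0008136 / 1.462×10⁻⁸ = 55.66 kN.
σ_{cast iron} = P/A₂ = 55660/800 = 69.58 MPa, compressive.

σ ≈ 69.6 MPa (compressive)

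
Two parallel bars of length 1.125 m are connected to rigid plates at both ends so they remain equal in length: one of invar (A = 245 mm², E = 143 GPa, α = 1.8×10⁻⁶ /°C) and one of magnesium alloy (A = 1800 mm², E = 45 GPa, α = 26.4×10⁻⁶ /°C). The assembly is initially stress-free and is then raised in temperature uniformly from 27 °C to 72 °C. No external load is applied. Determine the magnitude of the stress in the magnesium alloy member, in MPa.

Both members must finish at the same length. With the larger α, the magnesium alloy tends to over-expand; the plates restrain it, putting the magnesium alloy in compression and the invar in tension. With no external load the two internal forces are equal and opposite, magnitude P.
Equating the net (thermal + elastic) strains gives |α₁ − α₂|·ΔT = P·[1/(A₁E₁) + 1/(A₂E₂)].
|α₁ − α₂|·ΔT = 24.6×10⁻⁶ × 45 = 0.001107.
1/(A₁E₁) + 1/(A₂E₂) = 1/(245×143×10³) + 1/(1800×45×10³) = 4.089×10⁻⁸ N⁻¹.
So P = 0.001107 / 4.089×10⁻⁸ = 27.07 kN.
σ_{magnesium alloy} = P/A₂ = 27070/1800 = 15.04 MPa, compressive.

σ ≈ 15 MPa (compressive)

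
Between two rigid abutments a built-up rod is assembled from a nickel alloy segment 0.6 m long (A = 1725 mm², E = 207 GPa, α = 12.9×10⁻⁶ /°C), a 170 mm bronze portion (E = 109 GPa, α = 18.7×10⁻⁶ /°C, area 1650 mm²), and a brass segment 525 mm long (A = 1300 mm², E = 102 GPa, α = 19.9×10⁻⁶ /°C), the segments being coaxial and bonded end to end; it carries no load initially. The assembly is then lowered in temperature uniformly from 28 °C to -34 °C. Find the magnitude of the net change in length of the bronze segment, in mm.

Free thermal contraction of the whole bar: Σ αᵢΔT Lᵢ = 12.9×10⁻⁶×62×600 + 18.7×10⁻⁶×62×170 + 19.9×10⁻⁶×62×525 = 1.325 mm.
The rigid supports impose zero overall length change; the single axial force P common to all segments must satisfy P Σ Lᵢ/(AᵢEᵢ) = δ_free.
Σ Lᵢ/(AᵢEᵢ) = 600/(1725×207×10³) + 170/(1650×109×10³) + 525/(1300×102×10³) = 6.585×10⁻⁶ mm/N.
Hence P = δ_free / Σ(L/AE) = 1.325/6.585×10⁻⁶ = 201.2 kN (tensile).
For the bronze segment, free thermal change = 18.7×10⁻⁶×62×170 = 0.1971 mm and elastic change from P = 201200×170/(1650×109×10³) = 0.1902 mm; these oppose, so the net change is 0.00694 mm (segment shortens).

|ΔL| ≈ 0.00694 mm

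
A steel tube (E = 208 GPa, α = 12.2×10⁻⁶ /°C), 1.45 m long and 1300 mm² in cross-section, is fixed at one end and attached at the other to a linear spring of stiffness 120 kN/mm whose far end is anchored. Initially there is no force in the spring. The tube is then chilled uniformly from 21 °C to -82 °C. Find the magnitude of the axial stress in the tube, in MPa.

σ ≈ 102 MPa (tensile)

If the spring were absent the tube would shorten by αΔT L = 12.2×10⁻⁶ × 103 × 1450 = 1.822 mm.
Let P be the tensile force in the spring. The tube extends elastically by PL/(AE) and the spring stretches by P/k; together these equal δ_free.
So P = δ_free / [L/(AE) + 1/k] = 1.822 / [ 1450/(1300×208×10³) + 1/(120×10³) ].
P = 1.822 / 1.37×10⁻⁵ = 133000 N.
σ = P/A = 133000/1300 = 102.3 MPa.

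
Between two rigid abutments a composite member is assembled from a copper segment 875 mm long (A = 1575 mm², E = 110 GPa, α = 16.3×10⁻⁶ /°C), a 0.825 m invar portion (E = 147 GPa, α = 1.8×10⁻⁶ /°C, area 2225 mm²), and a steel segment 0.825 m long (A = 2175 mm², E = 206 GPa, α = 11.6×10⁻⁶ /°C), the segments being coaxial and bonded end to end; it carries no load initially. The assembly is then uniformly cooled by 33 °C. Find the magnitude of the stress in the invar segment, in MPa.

If the supports were absent, the total length change would be Σ αᵢΔT Lᵢ = 16.3×10⁻⁶×33×875 + 1.8×10⁻⁶×33×825 + 11.6×10⁻⁶×33×825 = 0.8355 mm.
The rigid supports impose zero overall length change; the single axial force P common to all segments must satisfy P Σ Lᵢ/(AᵢEᵢ) = δ_free.
The series flexibility is Σ Lᵢ/(AᵢEᵢ) = 875/(1575×110×10³) + 825/(2225×147×10³) + 825/(2175×206×10³) = 9.414×10⁻⁶ mm/N.
Hence P = δ_free / Σ(L/AE) = 0.8355/9.414×10⁻⁶ = 88.75 kN (tensile).
σ_{invar} = P / A = 88750 / 2225 = 39.89 MPa.

σ ≈ 39.9 MPa (tensile)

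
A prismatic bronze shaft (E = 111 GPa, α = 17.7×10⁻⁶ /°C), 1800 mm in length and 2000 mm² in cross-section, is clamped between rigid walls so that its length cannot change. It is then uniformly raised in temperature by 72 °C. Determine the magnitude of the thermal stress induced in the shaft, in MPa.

σ ≈ 141 MPa (compressive)

Because both ends are immovable the net strain is zero, and the suppressed thermal strain is αΔT = 17.7×10⁻⁶ × 72 = 1274.4×10⁻⁶.
σ = EαΔT = 111×10³ × 17.7×10⁻⁶ × 72 = 141.5 MPa (compressive; the shaft is trying to expand).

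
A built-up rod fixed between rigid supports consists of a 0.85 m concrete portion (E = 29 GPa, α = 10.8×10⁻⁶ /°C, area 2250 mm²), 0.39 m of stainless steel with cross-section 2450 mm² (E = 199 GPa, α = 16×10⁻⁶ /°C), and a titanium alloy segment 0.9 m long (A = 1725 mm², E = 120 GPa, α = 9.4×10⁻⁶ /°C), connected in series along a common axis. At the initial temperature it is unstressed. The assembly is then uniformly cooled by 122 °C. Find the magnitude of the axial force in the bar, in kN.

P ≈ 160 kN (tensile)

If the supports were absent, the total length change would be Σ αᵢΔT Lᵢ = 10.8×10⁻⁶×122×850 + 16×10⁻⁶×122×390 + 9.4×10⁻⁶×122×900 = 2.913 mm.
The walls prevent any net length change, so an axial force P (same in every segment) develops. Compatibility: P · Σ Lᵢ/(AᵢEᵢ) = δ_free.
Σ Lᵢ/(AᵢEᵢ) = 850/(2250×29×10³) + 390/(2450×199×10³) + 900/(1725×120×10³) = 1.817×10⁻⁵ mm/N.
So P = 2.913 / 1.817×10⁻⁵ = 160.3 kN, tensile.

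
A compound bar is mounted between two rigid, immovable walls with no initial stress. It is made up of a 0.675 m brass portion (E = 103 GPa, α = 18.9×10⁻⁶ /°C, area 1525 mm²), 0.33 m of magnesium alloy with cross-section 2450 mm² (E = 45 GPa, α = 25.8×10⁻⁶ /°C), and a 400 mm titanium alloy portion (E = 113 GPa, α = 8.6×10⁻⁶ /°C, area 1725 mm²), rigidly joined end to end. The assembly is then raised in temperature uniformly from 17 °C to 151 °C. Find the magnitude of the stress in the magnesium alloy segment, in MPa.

σ ≈ 145 MPa (compressive)

If the supports were absent, the total length change would be Σ αᵢΔT Lᵢ = 18.9×10⁻⁶×134×675 + 25.8×10⁻⁶×134×330 + 8.6×10⁻⁶×134×400 = 3.311 mm.
The rigid supports impose zero overall length change; the single axial force P common to all segments must satisfy P Σ Lᵢ/(AᵢEᵢ) = δ_free.
The series flexibility is Σ Lᵢ/(AᵢEᵢ) = 675/(1525×103×10³) + 330/(2450×45×10³) + 400/(1725×113×10³) = 9.343×10⁻⁶ mm/N.
So P = 3.311 / 9.343×10⁻⁶ = 354.4 kN, compressive.
σ_{magnesium alloy} = P / A = 354400 / 2450 = 144.7 MPa.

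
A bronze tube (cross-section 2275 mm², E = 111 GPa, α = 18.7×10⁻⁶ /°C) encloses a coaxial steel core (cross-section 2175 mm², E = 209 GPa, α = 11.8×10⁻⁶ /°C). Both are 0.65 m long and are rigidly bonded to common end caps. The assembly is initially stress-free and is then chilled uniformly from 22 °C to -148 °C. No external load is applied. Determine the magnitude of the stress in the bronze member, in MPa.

σ ≈ 83.7 MPa (tensile)

Equilibrium of a rigid end plate with no external load gives equal and opposite internal forces ±P in the two members. Since α_{bronze} > α_{steel}, cooling drives the bronze into tension and the steel into compression.
Equating the net (thermal + elastic) strains gives |α₁ − α₂|·ΔT = P·[1/(A₁E₁) + 1/(A₂E₂)].
|α₁ − α₂|·ΔT = 6.9×10⁻⁶ × 170 = 0.001173.
1/(A₁E₁) + 1/(A₂E₂) = 1/(2275×111×10³) + 1/(2175×209×10³) = 6.16×10⁻⁹ N⁻¹.
P = 0.001173 / 6.16×10⁻⁹ = 190400 N = 190.4 kN.
σ_{bronze} = P/A₁ = 190400/2275 = 83.7 MPa, tensile.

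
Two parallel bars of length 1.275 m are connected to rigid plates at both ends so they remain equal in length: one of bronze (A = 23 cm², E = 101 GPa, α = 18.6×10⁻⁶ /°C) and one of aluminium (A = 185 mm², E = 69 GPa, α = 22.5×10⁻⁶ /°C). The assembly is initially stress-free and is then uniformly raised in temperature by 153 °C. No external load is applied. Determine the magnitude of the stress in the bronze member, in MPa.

Both members must finish at the same length. With the larger α, the aluminium tends to over-expand; the plates restrain it, putting the aluminium in compression and the bronze in tension. With no external load the two internal forces are equal and opposite, magnitude P.
Equating the net (thermal + elastic) strains gives |α₁ − α₂|·ΔT = P·[1/(A₁E₁) + 1/(A₂E₂)].
|α₁ − α₂|·ΔT = 3.9×10⁻⁶ × 153 = 0.0005967.
1/(A₁E₁) + 1/(A₂E₂) = 1/(2300×101×10³) + 1/(185×69×10³) = 8.264×10⁻⁸ N⁻¹.
So P = 0.0005967 / 8.264×10⁻⁸ = 7.22 kN.
σ_{bronze} = P/A₁ = 7220/2300 = 3.139 MPa, tensile.

σ ≈ 3.14 MPa (tensile)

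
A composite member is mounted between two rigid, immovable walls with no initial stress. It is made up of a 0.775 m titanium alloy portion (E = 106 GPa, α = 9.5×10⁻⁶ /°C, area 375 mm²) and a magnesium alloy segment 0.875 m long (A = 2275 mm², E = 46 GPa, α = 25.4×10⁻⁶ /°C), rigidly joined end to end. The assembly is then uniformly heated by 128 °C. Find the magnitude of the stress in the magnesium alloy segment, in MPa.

σ ≈ 59.8 MPa (compressive)

Free thermal expansion of the whole bar: Σ αᵢΔT Lᵢ = 9.5×10⁻⁶×128×775 + 25.4×10⁻⁶×128×875 = 3.787 mm.
Since the ends are fixed, an axial force P builds up, equal in every segment, with P · Σ Lᵢ/(AᵢEᵢ) = δ_free.
The series flexibility is Σ Lᵢ/(AᵢEᵢ) = 775/(375×106×10³) + 875/(2275×46×10³) = 2.786×10⁻⁵ mm/N.
Hence P = δ_free / Σ(L/AE) = 3.787/2.786×10⁻⁵ = 135.9 kN (compressive).
σ_{magnesium alloy} = P / A = 135900 / 2275 = 59.76 MPa.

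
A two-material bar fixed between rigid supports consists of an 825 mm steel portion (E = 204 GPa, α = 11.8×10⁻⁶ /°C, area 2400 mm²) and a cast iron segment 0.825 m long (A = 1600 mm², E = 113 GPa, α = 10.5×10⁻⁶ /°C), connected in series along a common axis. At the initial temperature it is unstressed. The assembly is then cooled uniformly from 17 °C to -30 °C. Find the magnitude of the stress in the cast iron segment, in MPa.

σ ≈ 86.5 MPa (tensile)

Free thermal contraction of the whole bar: Σ αᵢΔT Lᵢ = 11.8×10⁻⁶×47×825 + 10.5×10⁻⁶×47×825 = 0.8647 mm.
Since the ends are fixed, an axial force P builds up, equal in every segment, with P · Σ Lᵢ/(AᵢEᵢ) = δ_free.
The series flexibility is Σ Lᵢ/(AᵢEᵢ) = 825/(2400×204×10³) + 825/(1600×113×10³) = 6.248×10⁻⁶ mm/N.
P = 0.8647 / 6.248×10⁻⁶ = 138400 N = 138.4 kN, tensile.
σ_{cast iron} = P / A = 138400 / 1600 = 86.49 MPa.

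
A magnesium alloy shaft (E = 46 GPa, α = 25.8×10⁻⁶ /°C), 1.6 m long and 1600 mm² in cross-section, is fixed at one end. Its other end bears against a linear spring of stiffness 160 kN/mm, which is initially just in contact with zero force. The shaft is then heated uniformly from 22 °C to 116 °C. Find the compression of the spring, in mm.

δ ≈ 0.866 mm

If the spring were absent the shaft would lengthen by αΔT L = 25.8×10⁻⁶ × 94 × 1600 = 3.88 mm.
With a force P in the spring, the elastic change of the shaft is PL/(AE) and that of the spring is P/k; compatibility requires their sum to equal δ_free.
P [ L/(AE) + 1/k ] = δ_free → P [ 1600/(1600×46×10³) + 1/(160×10³) ] = 3.88.
P = 3.88 / 2.799×10⁻⁵ = 138600 N.
Spring compression = P/k = 138600/(160×10³) = 0.8665 mm.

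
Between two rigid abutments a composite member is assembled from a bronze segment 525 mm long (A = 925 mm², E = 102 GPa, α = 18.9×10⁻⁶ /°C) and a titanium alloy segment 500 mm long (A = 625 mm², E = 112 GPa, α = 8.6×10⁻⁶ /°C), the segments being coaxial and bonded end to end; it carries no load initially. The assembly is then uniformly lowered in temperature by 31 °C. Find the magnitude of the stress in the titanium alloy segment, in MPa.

With the walls removed the bar would change length by δ_free = Σ αᵢΔT Lᵢ = 18.9×10⁻⁶×31×525 + 8.6×10⁻⁶×31×500 = 0.4409 mm.
Since the ends are fixed, an axial force P builds up, equal in every segment, with P · Σ Lᵢ/(AᵢEᵢ) = δ_free.
The series flexibility is Σ Lᵢ/(AᵢEᵢ) = 525/(925×102×10³) + 500/(625×112×10³) = 1.271×10⁻⁵ mm/N.
Hence P = δ_free / Σ(L/AE) = 0.4409/1.271×10⁻⁵ = 34.7 kN (tensile).
σ_{titanium alloy} = P / A = 34700 / 625 = 55.51 MPa.

σ ≈ 55.5 MPa (tensile)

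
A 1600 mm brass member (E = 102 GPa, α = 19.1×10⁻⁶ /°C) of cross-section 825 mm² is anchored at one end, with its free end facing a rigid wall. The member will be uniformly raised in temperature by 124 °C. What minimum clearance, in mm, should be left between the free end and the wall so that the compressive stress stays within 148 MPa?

g ≈ 1.47 mm

Free expansion if unrestrained: δ_free = αΔT L = 19.1×10⁻⁶ × 124 × 1600 = 3.789 mm.
A stress of 148 MPa corresponds to the wall pushing the member back by σL/E = 148×1600/(102×10³) = 2.322 mm.
The gap must absorb the remainder: g_min = 3.789 − 2.322 = 1.468 mm.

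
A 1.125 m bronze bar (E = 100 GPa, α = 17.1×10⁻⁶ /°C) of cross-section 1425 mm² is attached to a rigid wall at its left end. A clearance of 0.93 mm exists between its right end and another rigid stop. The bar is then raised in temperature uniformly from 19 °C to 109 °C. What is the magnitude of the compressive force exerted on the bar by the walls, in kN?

If the wall were absent the bar would grow by αΔT L = 17.1×10⁻⁶ × 90 × 1125 = 1.731 mm.
The gap closes (δ_free > 0.93 mm) and the wall then resists a further 1.731 − 0.93 = 0.8014 mm of expansion.
That suppressed elongation corresponds to σ = E·Δ/L = 100×10³ × 0.8014/1125 = 71.23 MPa.
P = σA = 71.23 × 1425 = 101.5 kN.

P ≈ 102 kN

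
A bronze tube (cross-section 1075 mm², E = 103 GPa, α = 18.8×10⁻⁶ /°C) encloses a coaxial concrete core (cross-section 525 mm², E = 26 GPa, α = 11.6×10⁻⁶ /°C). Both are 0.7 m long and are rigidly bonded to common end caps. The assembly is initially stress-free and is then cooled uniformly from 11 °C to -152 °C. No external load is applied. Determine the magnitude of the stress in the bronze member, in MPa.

σ ≈ 13.3 MPa (tensile)

The bronze has the larger α, so on cooling it would change length more than the concrete if both were free. The rigid plates force a common final length, so the bronze is put into tension and the concrete into compression, with equal and opposite forces P (no external load).
Setting the final lengths equal and cancelling L: (α₁ − α₂)ΔT = P/(A₁E₁) + P/(A₂E₂).
|α₁ − α₂|·ΔT = 7.2×10⁻⁶ × 163 = 0.001174.
1/(A₁E₁) + 1/(A₂E₂) = 1/(1075×103×10³) + 1/(525×26×10³) = 8.229×10⁻⁸ N⁻¹.
P = 0.001174 / 8.229×10⁻⁸ = 14260 N = 14.26 kN.
σ_{bronze} = P/A₁ = 14260/1075 = 13.27 MPa, tensile.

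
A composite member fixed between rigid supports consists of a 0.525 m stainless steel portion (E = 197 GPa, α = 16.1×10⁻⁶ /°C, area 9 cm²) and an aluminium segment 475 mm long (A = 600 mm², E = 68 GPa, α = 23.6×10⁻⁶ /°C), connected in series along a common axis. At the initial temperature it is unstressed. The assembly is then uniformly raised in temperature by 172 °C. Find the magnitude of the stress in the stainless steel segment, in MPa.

If the supports were absent, the total length change would be Σ αᵢΔT Lᵢ = 16.1×10⁻⁶×172×525 + 23.6×10⁻⁶×172×475 = 3.382 mm.
The rigid supports impose zero overall length change; the single axial force P common to all segments must satisfy P Σ Lᵢ/(AᵢEᵢ) = δ_free.
Σ Lᵢ/(AᵢEᵢ) = 525/(900×197×10³) + 475/(600×68×10³) = 1.46×10⁻⁵ mm/N.
Hence P = δ_free / Σ(L/AE) = 3.382/1.46×10⁻⁵ = 231.6 kN (compressive).
σ_{stainless steel} = P / A = 231600 / 900 = 257.3 MPa.

σ ≈ 257 MPa (compressive)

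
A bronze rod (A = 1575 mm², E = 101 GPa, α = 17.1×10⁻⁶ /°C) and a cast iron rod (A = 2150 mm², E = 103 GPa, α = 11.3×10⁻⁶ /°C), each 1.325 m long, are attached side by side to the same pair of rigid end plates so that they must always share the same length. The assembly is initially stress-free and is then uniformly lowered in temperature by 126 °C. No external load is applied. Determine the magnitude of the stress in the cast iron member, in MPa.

σ ≈ 31.5 MPa (compressive)

Both members must finish at the same length. With the larger α, the bronze tends to over-contract; the plates restrain it, putting the bronze in tension and the cast iron in compression. With no external load the two internal forces are equal and opposite, magnitude P.
Compatibility of the two members (thermal + elastic change equal): (α₁ − α₂)ΔT = P·[1/(A₁E₁) + 1/(A₂E₂)].
|α₁ − α₂|·ΔT = 5.8×10⁻⁶ × 126 = 0.0007308.
1/(A₁E₁) + 1/(A₂E₂) = 1/(1575×101×10³) + 1/(2150×103×10³) = 1.08×10⁻⁸ N⁻¹.
So P = 0.0007308 / 1.08×10⁻⁸ = 67.65 kN.
σ_{cast iron} = P/A₂ = 67650/2150 = 31.47 MPa, compressive.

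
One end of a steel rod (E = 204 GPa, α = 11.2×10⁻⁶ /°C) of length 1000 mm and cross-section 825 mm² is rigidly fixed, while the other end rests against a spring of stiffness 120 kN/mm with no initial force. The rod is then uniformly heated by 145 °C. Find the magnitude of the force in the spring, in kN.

P ≈ 114 kN

If the spring were absent the rod would lengthen by αΔT L = 11.2×10⁻⁶ × 145 × 1000 = 1.624 mm.
With a force P in the spring, the elastic change of the rod is PL/(AE) and that of the spring is P/k; compatibility requires their sum to equal δ_free.
P [ L/(AE) + 1/k ] = δ_free → P [ 1000/(825×204×10³) + 1/(120×10³) ] = 1.624.
P = 1.624 / 1.428×10⁻⁵ = 113800 N.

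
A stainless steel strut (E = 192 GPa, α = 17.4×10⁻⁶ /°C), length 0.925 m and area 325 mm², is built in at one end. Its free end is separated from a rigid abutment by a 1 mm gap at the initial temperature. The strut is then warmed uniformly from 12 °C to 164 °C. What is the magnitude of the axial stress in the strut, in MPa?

σ ≈ 300 MPa (compressive)

Free thermal elongation = αΔT L = 17.4×10⁻⁶ × 152 × 925 = 2.446 mm.
After closing the 1 mm clearance, 2.446 − 1 = 1.446 mm of expansion remains to be suppressed by the wall.
That suppressed elongation corresponds to σ = E·Δ/L = 192×10³ × 1.446/925 = 300.2 MPa.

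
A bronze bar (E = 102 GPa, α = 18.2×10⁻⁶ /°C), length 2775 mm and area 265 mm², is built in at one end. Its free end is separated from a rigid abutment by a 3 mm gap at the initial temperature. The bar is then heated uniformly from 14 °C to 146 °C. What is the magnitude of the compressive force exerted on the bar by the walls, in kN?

P ≈ 35.7 kN

Free thermal elongation = αΔT L = 18.2×10⁻⁶ × 132 × 2775 = 6.667 mm.
The gap closes (δ_free > 3 mm) and the wall then resists a further 6.667 − 3 = 3.667 mm of expansion.
So σ = E(δ_free − g)/L = 102×10³ × 3.667/2775 = 134.8 MPa.
P = σA = 134.8 × 265 = 35.72 kN.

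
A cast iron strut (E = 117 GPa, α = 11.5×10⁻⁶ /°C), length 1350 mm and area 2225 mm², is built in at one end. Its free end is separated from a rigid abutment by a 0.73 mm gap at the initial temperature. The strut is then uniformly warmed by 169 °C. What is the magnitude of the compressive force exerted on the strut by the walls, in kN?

P ≈ 365 kN

Free thermal elongation = αΔT L = 11.5×10⁻⁶ × 169 × 1350 = 2.624 mm.
After closing the 0.73 mm clearance, 2.624 − 0.73 = 1.894 mm of expansion remains to be suppressed by the wall.
That suppressed elongation corresponds to σ = E·Δ/L = 117×10³ × 1.894/1350 = 164.1 MPa.
Force on the wall = σA = 164.1 × 2225 mm² = 365.2 kN.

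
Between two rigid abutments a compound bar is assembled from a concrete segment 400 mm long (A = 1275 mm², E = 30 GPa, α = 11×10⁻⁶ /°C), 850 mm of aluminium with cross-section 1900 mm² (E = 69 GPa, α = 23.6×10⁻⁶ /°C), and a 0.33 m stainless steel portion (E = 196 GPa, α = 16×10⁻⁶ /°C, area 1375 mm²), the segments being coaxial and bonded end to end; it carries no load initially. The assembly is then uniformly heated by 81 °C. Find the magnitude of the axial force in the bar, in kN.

P ≈ 133 kN (compressive)

If the supports were absent, the total length change would be Σ αᵢΔT Lᵢ = 11×10⁻⁶×81×400 + 23.6×10⁻⁶×81×850 + 16×10⁻⁶×81×330 = 2.409 mm.
The walls prevent any net length change, so an axial force P (same in every segment) develops. Compatibility: P · Σ Lᵢ/(AᵢEᵢ) = δ_free.
The series flexibility is Σ Lᵢ/(AᵢEᵢ) = 400/(1275×30×10³) + 850/(1900×69×10³) + 330/(1375×196×10³) = 1.817×10⁻⁵ mm/N.
Hence P = δ_free / Σ(L/AE) = 2.409/1.817×10⁻⁵ = 132.6 kN (compressive).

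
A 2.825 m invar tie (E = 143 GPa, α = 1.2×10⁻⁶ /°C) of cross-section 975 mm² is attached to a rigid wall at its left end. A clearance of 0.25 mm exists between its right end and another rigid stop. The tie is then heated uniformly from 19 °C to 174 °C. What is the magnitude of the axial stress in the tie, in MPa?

σ ≈ 13.9 MPa (compressive)

Unrestrained expansion: δ_free = αΔT L = 1.2×10⁻⁶ × 155 × 2825 = 0.5254 mm.
The gap closes (δ_free > 0.25 mm) and the wall then resists a further 0.5254 − 0.25 = 0.2754 mm of expansion.
Compatibility: PL/(AE) = 0.2754 mm, so σ = P/A = E × (0.2754/2825) = 13.94 MPa.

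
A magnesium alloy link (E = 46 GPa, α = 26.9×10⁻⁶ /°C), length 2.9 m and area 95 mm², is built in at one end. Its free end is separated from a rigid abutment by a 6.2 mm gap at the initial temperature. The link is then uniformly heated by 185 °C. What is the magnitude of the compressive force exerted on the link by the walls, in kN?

P ≈ 12.4 kN

If the wall were absent the link would grow by αΔT L = 26.9×10⁻⁶ × 185 × 2900 = 14.43 mm.
The gap closes (δ_free > 6.2 mm) and the wall then resists a further 14.43 − 6.2 = 8.232 mm of expansion.
So σ = E(δ_free − g)/L = 46×10³ × 8.232/2900 = 130.6 MPa.
Force on the wall = σA = 130.6 × 95 mm² = 12.4 kN.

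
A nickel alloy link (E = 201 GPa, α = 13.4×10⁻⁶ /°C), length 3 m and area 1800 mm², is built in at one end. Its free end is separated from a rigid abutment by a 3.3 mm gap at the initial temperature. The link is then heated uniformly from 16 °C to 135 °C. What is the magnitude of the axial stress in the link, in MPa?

σ ≈ 99.4 MPa (compressive)

If the wall were absent the link would grow by αΔT L = 13.4×10⁻⁶ × 119 × 3000 = 4.784 mm.
After closing the 3.3 mm clearance, 4.784 − 3.3 = 1.484 mm of expansion remains to be suppressed by the wall.
Compatibility: PL/(AE) = 1.484 mm, so σ = P/A = E × (1.484/3000) = 99.41 MPa.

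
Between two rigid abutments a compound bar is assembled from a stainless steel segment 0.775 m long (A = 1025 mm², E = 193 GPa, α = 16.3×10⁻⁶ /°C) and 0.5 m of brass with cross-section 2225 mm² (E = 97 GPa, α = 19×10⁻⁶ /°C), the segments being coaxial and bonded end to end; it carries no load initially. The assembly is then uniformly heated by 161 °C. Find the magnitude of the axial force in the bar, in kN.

P ≈ 572 kN (compressive)

With the walls removed the bar would change length by δ_free = Σ αᵢΔT Lᵢ = 16.3×10⁻⁶×161×775 + 19×10⁻⁶×161×500 = 3.563 mm.
The walls prevent any net length change, so an axial force P (same in every segment) develops. Compatibility: P · Σ Lᵢ/(AᵢEᵢ) = δ_free.
Σ Lᵢ/(AᵢEᵢ) = 775/(1025×193×10³) + 500/(2225×97×10³) = 6.234×10⁻⁶ mm/N.
Hence P = δ_free / Σ(L/AE) = 3.563/6.234×10⁻⁶ = 571.6 kN (compressive).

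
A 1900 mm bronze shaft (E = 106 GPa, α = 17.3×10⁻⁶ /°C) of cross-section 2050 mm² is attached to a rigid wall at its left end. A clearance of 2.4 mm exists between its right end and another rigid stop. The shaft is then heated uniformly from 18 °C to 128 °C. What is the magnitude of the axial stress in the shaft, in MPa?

σ ≈ 67.8 MPa (compressive)

Unrestrained expansion: δ_free = αΔT L = 17.3×10⁻⁶ × 110 × 1900 = 3.616 mm.
After closing the 2.4 mm clearance, 3.616 − 2.4 = 1.216 mm of expansion remains to be suppressed by the wall.
That suppressed elongation corresponds to σ = E·Δ/L = 106×10³ × 1.216/1900 = 67.82 MPa.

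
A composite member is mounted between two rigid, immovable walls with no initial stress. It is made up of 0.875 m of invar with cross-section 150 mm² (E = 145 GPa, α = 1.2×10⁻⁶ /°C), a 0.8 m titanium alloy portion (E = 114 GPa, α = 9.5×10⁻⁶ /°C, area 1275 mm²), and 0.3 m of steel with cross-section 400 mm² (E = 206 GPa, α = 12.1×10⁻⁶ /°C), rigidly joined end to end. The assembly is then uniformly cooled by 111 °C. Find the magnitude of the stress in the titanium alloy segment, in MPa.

With the walls removed the bar would change length by δ_free = Σ αᵢΔT Lᵢ = 1.2×10⁻⁶×111×875 + 9.5×10⁻⁶×111×800 + 12.1×10⁻⁶×111×300 = 1.363 mm.
Since the ends are fixed, an axial force P builds up, equal in every segment, with P · Σ Lᵢ/(AᵢEᵢ) = δ_free.
Σ Lᵢ/(AᵢEᵢ) = 875/(150×145×10³) + 800/(1275×114×10³) + 300/(400×206×10³) = 4.937×10⁻⁵ mm/N.
So P = 1.363 / 4.937×10⁻⁵ = 27.61 kN, tensile.
σ_{titanium alloy} = P / A = 27610 / 1275 = 21.65 MPa.

σ ≈ 21.7 MPa (tensile)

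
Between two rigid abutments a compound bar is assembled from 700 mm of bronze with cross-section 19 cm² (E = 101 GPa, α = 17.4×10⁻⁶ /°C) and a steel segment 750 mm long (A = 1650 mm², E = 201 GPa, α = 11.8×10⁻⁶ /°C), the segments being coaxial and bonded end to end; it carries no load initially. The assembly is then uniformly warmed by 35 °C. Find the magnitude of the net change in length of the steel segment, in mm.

|ΔL| ≈ 0.0281 mm

If the supports were absent, the total length change would be Σ αᵢΔT Lᵢ = 17.4×10⁻⁶×35×700 + 11.8×10⁻⁶×35×750 = 0.736 mm.
The rigid supports impose zero overall length change; the single axial force P common to all segments must satisfy P Σ Lᵢ/(AᵢEᵢ) = δ_free.
Σ Lᵢ/(AᵢEᵢ) = 700/(1900×101×10³) + 750/(1650×201×10³) = 5.909×10⁻⁶ mm/N.
Hence P = δ_free / Σ(L/AE) = 0.736/5.909×10⁻⁶ = 124.6 kN (compressive).
For the steel segment, free thermal change = 11.8×10⁻⁶×35×750 = 0.3098 mm and elastic change from P = 124600×750/(1650×201×10³) = 0.2817 mm; these oppose, so the net change is 0.0281 mm (segment lengthens).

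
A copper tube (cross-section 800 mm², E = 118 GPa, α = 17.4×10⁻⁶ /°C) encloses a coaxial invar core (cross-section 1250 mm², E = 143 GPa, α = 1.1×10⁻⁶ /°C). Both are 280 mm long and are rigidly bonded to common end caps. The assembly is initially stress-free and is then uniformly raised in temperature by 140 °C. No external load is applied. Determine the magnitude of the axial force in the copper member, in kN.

P ≈ 141 kN (compressive in the copper)

Both members must finish at the same length. With the larger α, the copper tends to over-expand; the plates restrain it, putting the copper in compression and the invar in tension. With no external load the two internal forces are equal and opposite, magnitude P.
Compatibility of the two members (thermal + elastic change equal): (α₁ − α₂)ΔT = P·[1/(A₁E₁) + 1/(A₂E₂)].
|α₁ − α₂|·ΔT = 16.3×10⁻⁶ × 140 = 0.002282.
1/(A₁E₁) + 1/(A₂E₂) = 1/(800×118×10³) + 1/(1250×143×10³) = 1.619×10⁻⁸ N⁻¹.
So P = 0.002282 / 1.619×10⁻⁸ = 141 kN.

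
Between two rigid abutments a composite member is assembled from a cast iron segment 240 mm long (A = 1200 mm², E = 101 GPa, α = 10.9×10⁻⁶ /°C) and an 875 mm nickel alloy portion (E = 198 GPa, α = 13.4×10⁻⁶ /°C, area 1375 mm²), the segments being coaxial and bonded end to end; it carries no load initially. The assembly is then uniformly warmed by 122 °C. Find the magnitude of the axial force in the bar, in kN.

With the walls removed the bar would change length by δ_free = Σ αᵢΔT Lᵢ = 10.9×10⁻⁶×122×240 + 13.4×10⁻⁶×122×875 = 1.75 mm.
The rigid supports impose zero overall length change; the single axial force P common to all segments must satisfy P Σ Lᵢ/(AᵢEᵢ) = δ_free.
The series flexibility is Σ Lᵢ/(AᵢEᵢ) = 240/(1200×101×10³) + 875/(1375×198×10³) = 5.194×10⁻⁶ mm/N.
So P = 1.75 / 5.194×10⁻⁶ = 336.8 kN, compressive.

P ≈ 337 kN (compressive)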